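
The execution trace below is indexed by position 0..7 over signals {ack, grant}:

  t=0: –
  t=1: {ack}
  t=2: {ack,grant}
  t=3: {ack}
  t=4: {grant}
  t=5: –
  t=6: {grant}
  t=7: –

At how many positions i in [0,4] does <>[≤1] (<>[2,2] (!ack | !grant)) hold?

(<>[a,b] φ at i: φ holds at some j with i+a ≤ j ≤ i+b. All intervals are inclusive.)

Evaluate at each i in [0,4]:
  i=0: ✓ (witness j=1)
  i=1: ✓ (witness j=1)
  i=2: ✓ (witness j=2)
  i=3: ✓ (witness j=3)
  i=4: ✓ (witness j=4)
Positions where it holds: {0, 1, 2, 3, 4} → 5.

5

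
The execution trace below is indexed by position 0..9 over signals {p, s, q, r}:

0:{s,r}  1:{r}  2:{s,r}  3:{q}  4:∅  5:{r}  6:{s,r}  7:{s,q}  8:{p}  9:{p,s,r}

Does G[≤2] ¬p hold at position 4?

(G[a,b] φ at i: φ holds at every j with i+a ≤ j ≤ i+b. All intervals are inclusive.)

Yes

Check ¬p at every j in [4,6]:
  j=4: true
  j=5: true
  j=6: true
All positions satisfy it → formula holds.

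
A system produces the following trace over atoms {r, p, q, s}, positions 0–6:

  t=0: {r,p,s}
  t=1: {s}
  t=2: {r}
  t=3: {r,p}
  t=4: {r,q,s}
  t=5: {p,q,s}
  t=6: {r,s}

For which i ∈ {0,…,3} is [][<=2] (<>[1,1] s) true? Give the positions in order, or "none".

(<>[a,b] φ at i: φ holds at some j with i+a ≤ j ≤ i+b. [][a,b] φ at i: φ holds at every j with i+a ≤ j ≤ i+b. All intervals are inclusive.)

Evaluate at each i in [0,3]:
  i=0: ✗ (fails at j=1)
  i=1: ✗ (fails at j=1)
  i=2: ✗ (fails at j=2)
  i=3: ✓ (all of [3,5])

3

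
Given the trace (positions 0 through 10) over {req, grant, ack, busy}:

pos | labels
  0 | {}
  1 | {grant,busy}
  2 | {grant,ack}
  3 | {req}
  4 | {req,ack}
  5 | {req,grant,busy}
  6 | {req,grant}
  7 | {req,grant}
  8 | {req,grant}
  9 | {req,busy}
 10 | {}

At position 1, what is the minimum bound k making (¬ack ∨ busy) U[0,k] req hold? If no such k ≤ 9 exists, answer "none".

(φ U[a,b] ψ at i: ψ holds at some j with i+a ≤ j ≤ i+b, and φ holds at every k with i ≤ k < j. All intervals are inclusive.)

Need earliest j ≥ 1 with req, and (¬ack ∨ busy) at every k in [1,j-1].
  j=1: rhs fails.
  j=2: rhs fails.
  j=3: rhs holds but lhs fails at k=2.
  j=4: rhs holds but lhs fails at k=2.
  j=5: rhs holds but lhs fails at k=2.
  j=6: rhs holds but lhs fails at k=2.
  j=7: rhs holds but lhs fails at k=2.
  j=8: rhs holds but lhs fails at k=2.
  j=9: rhs holds but lhs fails at k=2.
  j=10: rhs fails.
No witness within the range → none.

none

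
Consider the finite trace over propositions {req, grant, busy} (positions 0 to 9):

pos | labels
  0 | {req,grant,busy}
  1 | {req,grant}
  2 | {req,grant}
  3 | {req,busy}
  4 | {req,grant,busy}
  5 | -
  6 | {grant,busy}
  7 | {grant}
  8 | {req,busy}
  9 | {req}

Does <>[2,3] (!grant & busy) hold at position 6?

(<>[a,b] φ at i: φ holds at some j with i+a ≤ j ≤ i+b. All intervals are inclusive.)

Check (!grant & busy) at each j in [8,9]:
  j=8: true
  j=9: false
Found at j=8 → formula holds.

Yes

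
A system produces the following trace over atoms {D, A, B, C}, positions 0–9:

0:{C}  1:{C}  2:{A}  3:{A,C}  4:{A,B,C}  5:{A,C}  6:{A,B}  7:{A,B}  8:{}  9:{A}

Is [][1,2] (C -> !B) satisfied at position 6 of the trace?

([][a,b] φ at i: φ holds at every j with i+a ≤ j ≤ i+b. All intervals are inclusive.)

Check (C -> !B) at every j in [7,8]:
  j=7: antecedent false → ✓
  j=8: antecedent false → ✓
All positions satisfy it → formula holds.

True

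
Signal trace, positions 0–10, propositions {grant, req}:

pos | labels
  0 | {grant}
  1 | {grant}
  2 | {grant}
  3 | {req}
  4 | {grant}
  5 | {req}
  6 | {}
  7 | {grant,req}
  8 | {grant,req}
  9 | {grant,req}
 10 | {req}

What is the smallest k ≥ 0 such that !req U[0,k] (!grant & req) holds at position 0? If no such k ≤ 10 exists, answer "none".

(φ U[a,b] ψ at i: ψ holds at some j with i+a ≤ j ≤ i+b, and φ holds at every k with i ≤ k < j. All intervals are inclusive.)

Need earliest j ≥ 0 with (!grant & req), and !req at every k in [0,j-1].
  j=0: rhs fails.
  j=1: rhs fails.
  j=2: rhs fails.
  j=3: rhs holds; lhs holds on [0,2]. k = 3.

3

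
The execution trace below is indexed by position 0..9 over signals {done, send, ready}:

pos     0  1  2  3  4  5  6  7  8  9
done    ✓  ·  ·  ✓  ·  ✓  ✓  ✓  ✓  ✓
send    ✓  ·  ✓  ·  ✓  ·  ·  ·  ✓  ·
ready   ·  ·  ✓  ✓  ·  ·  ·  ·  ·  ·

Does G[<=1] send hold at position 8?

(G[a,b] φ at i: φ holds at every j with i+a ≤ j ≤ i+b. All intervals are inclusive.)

No

Check send at every j in [8,9]:
  j=8: true
  j=9: false
Fails at j=9 → formula fails.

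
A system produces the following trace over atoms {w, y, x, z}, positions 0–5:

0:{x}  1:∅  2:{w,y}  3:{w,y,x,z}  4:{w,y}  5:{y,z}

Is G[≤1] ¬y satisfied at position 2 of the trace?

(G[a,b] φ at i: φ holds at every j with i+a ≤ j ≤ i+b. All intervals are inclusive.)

Does not hold

Check ¬y at every j in [2,3]:
  j=2: false
  j=3: false
Fails at j=2 → formula fails.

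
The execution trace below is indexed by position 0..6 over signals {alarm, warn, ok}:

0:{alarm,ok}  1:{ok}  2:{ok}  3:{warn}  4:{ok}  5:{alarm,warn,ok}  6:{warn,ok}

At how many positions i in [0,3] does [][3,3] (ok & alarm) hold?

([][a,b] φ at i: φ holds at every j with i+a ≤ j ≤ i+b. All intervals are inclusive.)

Evaluate at each i in [0,3]:
  i=0: ✗ (fails at j=3)
  i=1: ✗ (fails at j=4)
  i=2: ✓ (all of [5,5])
  i=3: ✗ (fails at j=6)
Positions where it holds: {2} → 1.

1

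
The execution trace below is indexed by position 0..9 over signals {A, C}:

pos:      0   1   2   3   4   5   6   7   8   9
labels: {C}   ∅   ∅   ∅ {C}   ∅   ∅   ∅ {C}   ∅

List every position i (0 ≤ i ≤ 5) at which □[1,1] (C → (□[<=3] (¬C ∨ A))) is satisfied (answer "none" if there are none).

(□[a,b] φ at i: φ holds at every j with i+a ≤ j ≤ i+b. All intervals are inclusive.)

Evaluate at each i in [0,5]:
  i=0: ✓ (all of [1,1])
  i=1: ✓ (all of [2,2])
  i=2: ✓ (all of [3,3])
  i=3: ✗ (fails at j=4)
  i=4: ✓ (all of [5,5])
  i=5: ✓ (all of [6,6])

0, 1, 2, 4, 5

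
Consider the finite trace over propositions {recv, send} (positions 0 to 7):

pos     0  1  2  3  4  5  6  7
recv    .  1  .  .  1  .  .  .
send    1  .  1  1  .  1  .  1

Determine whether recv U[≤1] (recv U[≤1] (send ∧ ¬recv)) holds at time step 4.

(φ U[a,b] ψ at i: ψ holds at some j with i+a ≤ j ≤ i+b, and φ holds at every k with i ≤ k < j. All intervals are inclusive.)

Holds

Need some j in [4,5] with (recv U[≤1] (send ∧ ¬recv)), and recv at every k in [4,j-1].
  j=4: (recv U[≤1] (send ∧ ¬recv)) holds; no prefix to check → satisfied.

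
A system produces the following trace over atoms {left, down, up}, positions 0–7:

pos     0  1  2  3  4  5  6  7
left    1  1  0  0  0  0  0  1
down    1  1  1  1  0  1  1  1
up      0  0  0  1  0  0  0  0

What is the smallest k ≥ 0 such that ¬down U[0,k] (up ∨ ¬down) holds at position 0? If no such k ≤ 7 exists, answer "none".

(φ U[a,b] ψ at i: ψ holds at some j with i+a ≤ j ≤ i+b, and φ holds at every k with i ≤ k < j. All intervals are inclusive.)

none

Need earliest j ≥ 0 with (up ∨ ¬down), and ¬down at every k in [0,j-1].
  j=0: rhs fails.
  j=1: rhs fails.
  j=2: rhs fails.
  j=3: rhs holds but lhs fails at k=0.
  j=4: rhs holds but lhs fails at k=0.
  j=5: rhs fails.
  j=6: rhs fails.
  j=7: rhs fails.
No witness within the range → none.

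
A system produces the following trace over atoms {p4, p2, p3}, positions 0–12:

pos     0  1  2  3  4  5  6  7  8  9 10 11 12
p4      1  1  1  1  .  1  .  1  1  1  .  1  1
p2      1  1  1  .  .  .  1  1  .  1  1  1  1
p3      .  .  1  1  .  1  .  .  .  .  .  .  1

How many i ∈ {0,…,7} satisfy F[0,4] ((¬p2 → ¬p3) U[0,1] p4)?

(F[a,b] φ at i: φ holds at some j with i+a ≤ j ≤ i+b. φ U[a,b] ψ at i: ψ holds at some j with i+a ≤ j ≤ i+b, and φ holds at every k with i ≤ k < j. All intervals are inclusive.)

Evaluate at each i in [0,7]:
  i=0: ✓ (witness j=0)
  i=1: ✓ (witness j=1)
  i=2: ✓ (witness j=2)
  i=3: ✓ (witness j=3)
  i=4: ✓ (witness j=4)
  i=5: ✓ (witness j=5)
  i=6: ✓ (witness j=6)
  i=7: ✓ (witness j=7)
Positions where it holds: {0, 1, 2, 3, 4, 5, 6, 7} → 8.

8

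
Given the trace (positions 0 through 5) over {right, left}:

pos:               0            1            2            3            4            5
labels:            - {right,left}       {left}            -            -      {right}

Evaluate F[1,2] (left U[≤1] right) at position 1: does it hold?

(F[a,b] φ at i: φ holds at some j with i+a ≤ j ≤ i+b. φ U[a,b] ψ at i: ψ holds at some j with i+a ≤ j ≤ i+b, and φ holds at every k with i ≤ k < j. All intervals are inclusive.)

Check (left U[≤1] right) at each j in [2,3]:
  j=2: fails
  j=3: fails
No position in the window satisfies it → formula fails.

No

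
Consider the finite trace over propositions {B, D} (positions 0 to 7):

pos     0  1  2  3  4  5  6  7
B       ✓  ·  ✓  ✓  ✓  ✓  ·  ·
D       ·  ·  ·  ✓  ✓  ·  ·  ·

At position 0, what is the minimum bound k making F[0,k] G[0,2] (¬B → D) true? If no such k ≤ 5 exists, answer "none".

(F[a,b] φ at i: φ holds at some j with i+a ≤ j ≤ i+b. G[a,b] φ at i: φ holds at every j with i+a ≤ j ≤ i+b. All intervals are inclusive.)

Scan j = 0,1,… for G[0,2] (¬B → D):
  j=0: fails
  j=1: fails
  j=2: holds
First hit at j=2, so smallest k = 2-0 = 2.

2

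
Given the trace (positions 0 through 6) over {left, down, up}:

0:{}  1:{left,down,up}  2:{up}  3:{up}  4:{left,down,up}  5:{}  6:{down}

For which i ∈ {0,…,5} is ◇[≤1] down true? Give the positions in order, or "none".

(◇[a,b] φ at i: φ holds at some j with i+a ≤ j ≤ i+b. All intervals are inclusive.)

0, 1, 3, 4, 5

Evaluate at each i in [0,5]:
  i=0: ✓ (witness j=1)
  i=1: ✓ (witness j=1)
  i=2: ✗ (none in [2,3])
  i=3: ✓ (witness j=4)
  i=4: ✓ (witness j=4)
  i=5: ✓ (witness j=6)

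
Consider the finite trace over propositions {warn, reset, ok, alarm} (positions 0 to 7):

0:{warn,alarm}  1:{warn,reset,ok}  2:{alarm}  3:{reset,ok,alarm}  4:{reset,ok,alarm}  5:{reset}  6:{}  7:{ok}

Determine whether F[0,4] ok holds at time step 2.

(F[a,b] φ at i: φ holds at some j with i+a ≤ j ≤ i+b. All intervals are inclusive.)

Check ok at each j in [2,6]:
  j=2: false
  j=3: true
  j=4: true
  j=5: false
  j=6: false
Found at j=3 → formula holds.

Holds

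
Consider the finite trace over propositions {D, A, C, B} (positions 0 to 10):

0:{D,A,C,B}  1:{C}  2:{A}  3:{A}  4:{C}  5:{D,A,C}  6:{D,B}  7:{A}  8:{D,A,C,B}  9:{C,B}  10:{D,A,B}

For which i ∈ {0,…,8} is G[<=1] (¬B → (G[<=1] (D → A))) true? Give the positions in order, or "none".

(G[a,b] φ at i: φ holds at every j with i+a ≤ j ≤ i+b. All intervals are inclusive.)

0, 1, 2, 3, 6, 7, 8

Evaluate at each i in [0,8]:
  i=0: ✓ (all of [0,1])
  i=1: ✓ (all of [1,2])
  i=2: ✓ (all of [2,3])
  i=3: ✓ (all of [3,4])
  i=4: ✗ (fails at j=5)
  i=5: ✗ (fails at j=5)
  i=6: ✓ (all of [6,7])
  i=7: ✓ (all of [7,8])
  i=8: ✓ (all of [8,9])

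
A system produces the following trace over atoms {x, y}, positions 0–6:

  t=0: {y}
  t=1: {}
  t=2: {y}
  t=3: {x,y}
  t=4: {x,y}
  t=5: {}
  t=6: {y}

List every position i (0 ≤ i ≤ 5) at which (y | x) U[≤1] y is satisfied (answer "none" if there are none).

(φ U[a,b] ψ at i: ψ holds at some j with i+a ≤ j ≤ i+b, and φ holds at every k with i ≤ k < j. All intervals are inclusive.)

0, 2, 3, 4

Evaluate at each i in [0,5]:
  i=0: ✓ (rhs at j=0)
  i=1: ✗ (lhs fails at k=1 before rhs at j=2)
  i=2: ✓ (rhs at j=2)
  i=3: ✓ (rhs at j=3)
  i=4: ✓ (rhs at j=4)
  i=5: ✗ (lhs fails at k=5 before rhs at j=6)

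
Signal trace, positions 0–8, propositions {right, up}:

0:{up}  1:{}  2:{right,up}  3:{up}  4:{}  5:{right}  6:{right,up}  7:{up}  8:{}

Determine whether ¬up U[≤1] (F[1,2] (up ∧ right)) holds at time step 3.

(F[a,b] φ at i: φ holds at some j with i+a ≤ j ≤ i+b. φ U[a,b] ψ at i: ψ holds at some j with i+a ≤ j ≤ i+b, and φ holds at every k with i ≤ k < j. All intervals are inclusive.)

Need some j in [3,4] with F[1,2] (up ∧ right), and ¬up at every k in [3,j-1].
  j=3: F[1,2] (up ∧ right) — fails (none in [4,5]).
  j=4: F[1,2] (up ∧ right) holds, but ¬up fails at k=3 → not this j.
No j in the window works → until fails.

Does not hold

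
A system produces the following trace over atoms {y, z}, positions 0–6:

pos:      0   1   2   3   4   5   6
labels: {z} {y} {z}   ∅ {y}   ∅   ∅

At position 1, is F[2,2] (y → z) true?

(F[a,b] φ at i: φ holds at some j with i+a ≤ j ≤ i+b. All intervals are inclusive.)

Check (y → z) at each j in [3,3]:
  j=3: true
Found at j=3 → formula holds.

True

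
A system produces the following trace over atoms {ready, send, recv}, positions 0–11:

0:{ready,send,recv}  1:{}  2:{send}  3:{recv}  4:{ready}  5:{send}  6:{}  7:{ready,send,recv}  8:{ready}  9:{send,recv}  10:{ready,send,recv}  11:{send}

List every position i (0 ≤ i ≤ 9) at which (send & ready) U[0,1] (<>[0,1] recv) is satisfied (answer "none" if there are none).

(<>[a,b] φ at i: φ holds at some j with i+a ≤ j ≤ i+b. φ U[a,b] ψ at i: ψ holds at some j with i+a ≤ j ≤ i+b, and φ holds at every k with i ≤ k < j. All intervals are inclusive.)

0, 2, 3, 6, 7, 8, 9

Evaluate at each i in [0,9]:
  i=0: ✓ (rhs at j=0)
  i=1: ✗ (lhs fails at k=1 before rhs at j=2)
  i=2: ✓ (rhs at j=2)
  i=3: ✓ (rhs at j=3)
  i=4: ✗ (no rhs in [4,5])
  i=5: ✗ (lhs fails at k=5 before rhs at j=6)
  i=6: ✓ (rhs at j=6)
  i=7: ✓ (rhs at j=7)
  i=8: ✓ (rhs at j=8)
  i=9: ✓ (rhs at j=9)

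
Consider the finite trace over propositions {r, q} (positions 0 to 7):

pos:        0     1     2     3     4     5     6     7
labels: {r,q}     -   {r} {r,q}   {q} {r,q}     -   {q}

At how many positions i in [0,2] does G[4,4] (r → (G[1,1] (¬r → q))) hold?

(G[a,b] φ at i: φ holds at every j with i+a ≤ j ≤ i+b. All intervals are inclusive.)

2

Evaluate at each i in [0,2]:
  i=0: ✓ (all of [4,4])
  i=1: ✗ (fails at j=5)
  i=2: ✓ (all of [6,6])
Positions where it holds: {0, 2} → 2.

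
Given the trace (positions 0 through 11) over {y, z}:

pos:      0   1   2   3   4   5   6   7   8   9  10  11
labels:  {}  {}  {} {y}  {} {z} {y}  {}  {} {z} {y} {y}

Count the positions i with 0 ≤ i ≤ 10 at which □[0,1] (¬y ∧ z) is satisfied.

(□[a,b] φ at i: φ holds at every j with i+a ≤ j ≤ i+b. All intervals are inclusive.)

0

Evaluate at each i in [0,10]:
  i=0: ✗ (fails at j=0)
  i=1: ✗ (fails at j=1)
  i=2: ✗ (fails at j=2)
  i=3: ✗ (fails at j=3)
  i=4: ✗ (fails at j=4)
  i=5: ✗ (fails at j=6)
  i=6: ✗ (fails at j=6)
  i=7: ✗ (fails at j=7)
  i=8: ✗ (fails at j=8)
  i=9: ✗ (fails at j=10)
  i=10: ✗ (fails at j=10)
Positions where it holds: {} → 0.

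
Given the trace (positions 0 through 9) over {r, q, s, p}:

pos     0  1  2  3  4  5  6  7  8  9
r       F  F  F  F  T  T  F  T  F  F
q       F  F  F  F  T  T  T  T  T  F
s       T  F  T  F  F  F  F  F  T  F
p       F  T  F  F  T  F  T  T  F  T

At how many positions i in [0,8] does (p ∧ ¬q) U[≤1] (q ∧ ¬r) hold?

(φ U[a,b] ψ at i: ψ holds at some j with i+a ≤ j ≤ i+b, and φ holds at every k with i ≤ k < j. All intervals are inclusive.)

2

Evaluate at each i in [0,8]:
  i=0: ✗ (no rhs in [0,1])
  i=1: ✗ (no rhs in [1,2])
  i=2: ✗ (no rhs in [2,3])
  i=3: ✗ (no rhs in [3,4])
  i=4: ✗ (no rhs in [4,5])
  i=5: ✗ (lhs fails at k=5 before rhs at j=6)
  i=6: ✓ (rhs at j=6)
  i=7: ✗ (lhs fails at k=7 before rhs at j=8)
  i=8: ✓ (rhs at j=8)
Positions where it holds: {6, 8} → 2.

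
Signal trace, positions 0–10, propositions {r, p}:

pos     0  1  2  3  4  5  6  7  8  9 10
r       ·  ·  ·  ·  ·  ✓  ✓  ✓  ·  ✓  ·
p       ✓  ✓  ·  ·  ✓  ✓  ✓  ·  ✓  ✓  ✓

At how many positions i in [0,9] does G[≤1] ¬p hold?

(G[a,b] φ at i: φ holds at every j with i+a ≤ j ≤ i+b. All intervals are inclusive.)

Evaluate at each i in [0,9]:
  i=0: ✗ (fails at j=0)
  i=1: ✗ (fails at j=1)
  i=2: ✓ (all of [2,3])
  i=3: ✗ (fails at j=4)
  i=4: ✗ (fails at j=4)
  i=5: ✗ (fails at j=5)
  i=6: ✗ (fails at j=6)
  i=7: ✗ (fails at j=8)
  i=8: ✗ (fails at j=8)
  i=9: ✗ (fails at j=9)
Positions where it holds: {2} → 1.

1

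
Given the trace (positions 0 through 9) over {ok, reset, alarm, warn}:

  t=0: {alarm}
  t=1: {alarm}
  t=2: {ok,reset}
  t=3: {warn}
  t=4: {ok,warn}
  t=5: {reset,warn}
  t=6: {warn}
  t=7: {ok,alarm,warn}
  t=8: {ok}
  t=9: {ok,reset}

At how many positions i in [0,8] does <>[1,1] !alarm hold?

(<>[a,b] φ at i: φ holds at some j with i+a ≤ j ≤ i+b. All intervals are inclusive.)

7

Evaluate at each i in [0,8]:
  i=0: ✗ (none in [1,1])
  i=1: ✓ (witness j=2)
  i=2: ✓ (witness j=3)
  i=3: ✓ (witness j=4)
  i=4: ✓ (witness j=5)
  i=5: ✓ (witness j=6)
  i=6: ✗ (none in [7,7])
  i=7: ✓ (witness j=8)
  i=8: ✓ (witness j=9)
Positions where it holds: {1, 2, 3, 4, 5, 7, 8} → 7.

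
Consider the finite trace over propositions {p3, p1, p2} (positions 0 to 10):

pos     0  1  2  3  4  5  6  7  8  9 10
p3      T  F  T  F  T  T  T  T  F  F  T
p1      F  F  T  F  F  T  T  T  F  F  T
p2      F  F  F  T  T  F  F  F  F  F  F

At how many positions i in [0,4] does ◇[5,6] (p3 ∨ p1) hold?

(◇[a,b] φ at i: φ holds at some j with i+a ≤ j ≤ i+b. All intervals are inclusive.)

4

Evaluate at each i in [0,4]:
  i=0: ✓ (witness j=5)
  i=1: ✓ (witness j=6)
  i=2: ✓ (witness j=7)
  i=3: ✗ (none in [8,9])
  i=4: ✓ (witness j=10)
Positions where it holds: {0, 1, 2, 4} → 4.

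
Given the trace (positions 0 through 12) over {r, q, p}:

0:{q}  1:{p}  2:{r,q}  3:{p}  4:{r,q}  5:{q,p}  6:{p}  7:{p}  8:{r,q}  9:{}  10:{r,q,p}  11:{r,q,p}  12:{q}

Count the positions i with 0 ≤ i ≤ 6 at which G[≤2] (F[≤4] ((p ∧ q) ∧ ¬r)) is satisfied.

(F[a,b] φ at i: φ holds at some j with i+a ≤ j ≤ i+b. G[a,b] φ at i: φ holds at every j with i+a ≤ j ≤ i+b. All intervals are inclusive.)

3

Evaluate at each i in [0,6]:
  i=0: ✗ (fails at j=0)
  i=1: ✓ (all of [1,3])
  i=2: ✓ (all of [2,4])
  i=3: ✓ (all of [3,5])
  i=4: ✗ (fails at j=6)
  i=5: ✗ (fails at j=6)
  i=6: ✗ (fails at j=6)
Positions where it holds: {1, 2, 3} → 3.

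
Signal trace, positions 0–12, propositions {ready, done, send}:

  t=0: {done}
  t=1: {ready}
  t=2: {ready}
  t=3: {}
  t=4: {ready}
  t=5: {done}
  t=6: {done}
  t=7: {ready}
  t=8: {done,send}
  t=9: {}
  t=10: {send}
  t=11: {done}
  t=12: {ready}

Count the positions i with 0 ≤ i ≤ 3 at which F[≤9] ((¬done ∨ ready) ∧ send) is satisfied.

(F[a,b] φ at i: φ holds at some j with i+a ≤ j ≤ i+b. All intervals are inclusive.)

Evaluate at each i in [0,3]:
  i=0: ✗ (none in [0,9])
  i=1: ✓ (witness j=10)
  i=2: ✓ (witness j=10)
  i=3: ✓ (witness j=10)
Positions where it holds: {1, 2, 3} → 3.

3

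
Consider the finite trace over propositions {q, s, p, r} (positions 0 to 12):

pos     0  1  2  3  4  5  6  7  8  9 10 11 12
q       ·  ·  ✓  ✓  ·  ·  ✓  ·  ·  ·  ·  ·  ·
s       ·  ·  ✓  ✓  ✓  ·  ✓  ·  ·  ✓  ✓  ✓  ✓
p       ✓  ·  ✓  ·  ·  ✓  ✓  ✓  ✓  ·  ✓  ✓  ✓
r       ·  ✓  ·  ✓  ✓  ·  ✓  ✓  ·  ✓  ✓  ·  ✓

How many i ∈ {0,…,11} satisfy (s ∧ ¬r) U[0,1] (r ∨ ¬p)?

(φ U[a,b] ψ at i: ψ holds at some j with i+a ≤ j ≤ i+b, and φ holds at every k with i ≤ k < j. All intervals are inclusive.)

Evaluate at each i in [0,11]:
  i=0: ✗ (lhs fails at k=0 before rhs at j=1)
  i=1: ✓ (rhs at j=1)
  i=2: ✓ (rhs at j=3; lhs holds on [2,2])
  i=3: ✓ (rhs at j=3)
  i=4: ✓ (rhs at j=4)
  i=5: ✗ (lhs fails at k=5 before rhs at j=6)
  i=6: ✓ (rhs at j=6)
  i=7: ✓ (rhs at j=7)
  i=8: ✗ (lhs fails at k=8 before rhs at j=9)
  i=9: ✓ (rhs at j=9)
  i=10: ✓ (rhs at j=10)
  i=11: ✓ (rhs at j=12; lhs holds on [11,11])
Positions where it holds: {1, 2, 3, 4, 6, 7, 9, 10, 11} → 9.

9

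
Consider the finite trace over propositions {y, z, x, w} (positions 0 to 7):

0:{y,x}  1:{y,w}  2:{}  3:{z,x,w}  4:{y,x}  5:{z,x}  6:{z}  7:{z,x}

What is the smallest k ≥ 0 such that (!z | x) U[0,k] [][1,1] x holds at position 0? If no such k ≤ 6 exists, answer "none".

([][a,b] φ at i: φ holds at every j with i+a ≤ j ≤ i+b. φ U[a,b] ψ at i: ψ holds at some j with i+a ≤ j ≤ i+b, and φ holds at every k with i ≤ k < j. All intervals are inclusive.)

Need earliest j ≥ 0 with [][1,1] x, and (!z | x) at every k in [0,j-1].
  j=0: rhs fails.
  j=1: rhs fails.
  j=2: rhs holds; lhs holds on [0,1]. k = 2.

2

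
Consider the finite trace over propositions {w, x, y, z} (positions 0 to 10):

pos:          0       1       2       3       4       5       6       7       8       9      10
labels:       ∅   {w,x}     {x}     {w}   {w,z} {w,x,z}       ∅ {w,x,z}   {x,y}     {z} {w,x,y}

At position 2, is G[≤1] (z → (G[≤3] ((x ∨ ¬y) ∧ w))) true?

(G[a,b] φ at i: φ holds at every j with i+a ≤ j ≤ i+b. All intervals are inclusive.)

Check (z → (G[≤3] ((x ∨ ¬y) ∧ w))) at every j in [2,3]:
  j=2: antecedent false → ✓
  j=3: antecedent false → ✓
All positions satisfy it → formula holds.

Holds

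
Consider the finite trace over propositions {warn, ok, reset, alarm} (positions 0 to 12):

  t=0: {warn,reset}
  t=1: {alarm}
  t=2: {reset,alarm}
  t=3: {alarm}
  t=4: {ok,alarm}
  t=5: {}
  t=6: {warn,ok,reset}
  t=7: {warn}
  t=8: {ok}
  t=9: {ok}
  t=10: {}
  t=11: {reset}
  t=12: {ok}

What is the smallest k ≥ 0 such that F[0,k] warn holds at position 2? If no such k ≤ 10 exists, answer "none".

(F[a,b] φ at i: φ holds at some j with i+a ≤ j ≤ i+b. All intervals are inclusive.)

4

Scan j = 2,3,… for warn:
  j=2: fails
  j=3: fails
  j=4: fails
  j=5: fails
  j=6: holds
First hit at j=6, so smallest k = 6-2 = 4.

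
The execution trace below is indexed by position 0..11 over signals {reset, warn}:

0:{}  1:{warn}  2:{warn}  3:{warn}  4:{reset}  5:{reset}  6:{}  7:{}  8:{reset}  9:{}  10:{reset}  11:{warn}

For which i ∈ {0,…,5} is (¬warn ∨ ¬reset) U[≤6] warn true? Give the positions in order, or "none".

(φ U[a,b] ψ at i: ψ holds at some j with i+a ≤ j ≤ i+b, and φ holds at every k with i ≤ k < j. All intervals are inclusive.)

Evaluate at each i in [0,5]:
  i=0: ✓ (rhs at j=1; lhs holds on [0,0])
  i=1: ✓ (rhs at j=1)
  i=2: ✓ (rhs at j=2)
  i=3: ✓ (rhs at j=3)
  i=4: ✗ (no rhs in [4,10])
  i=5: ✓ (rhs at j=11; lhs holds on [5,10])

0, 1, 2, 3, 5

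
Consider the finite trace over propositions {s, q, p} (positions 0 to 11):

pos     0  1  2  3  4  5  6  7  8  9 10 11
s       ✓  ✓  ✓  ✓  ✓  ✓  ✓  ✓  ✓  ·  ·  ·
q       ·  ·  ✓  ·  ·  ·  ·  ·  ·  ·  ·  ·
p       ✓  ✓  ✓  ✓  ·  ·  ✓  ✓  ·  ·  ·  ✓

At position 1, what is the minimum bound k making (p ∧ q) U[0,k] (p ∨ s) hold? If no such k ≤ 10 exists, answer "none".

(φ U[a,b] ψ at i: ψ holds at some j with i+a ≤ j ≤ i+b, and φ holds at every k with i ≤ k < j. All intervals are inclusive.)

Need earliest j ≥ 1 with (p ∨ s), and (p ∧ q) at every k in [1,j-1].
  j=1: rhs holds (empty prefix). k = 0.

0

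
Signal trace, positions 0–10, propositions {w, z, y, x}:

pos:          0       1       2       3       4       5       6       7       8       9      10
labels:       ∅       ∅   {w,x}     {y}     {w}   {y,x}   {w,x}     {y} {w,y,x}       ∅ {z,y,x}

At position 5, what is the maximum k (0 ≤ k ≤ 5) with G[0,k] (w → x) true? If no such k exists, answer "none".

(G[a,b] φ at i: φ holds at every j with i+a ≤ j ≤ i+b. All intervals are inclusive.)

(w → x) must hold from j=5 onward; find where it first fails.
  j=5: holds
  j=6: holds
  j=7: holds
  j=8: holds
  j=9: holds
  j=10: holds
Holds through j=10; largest k = 5.

5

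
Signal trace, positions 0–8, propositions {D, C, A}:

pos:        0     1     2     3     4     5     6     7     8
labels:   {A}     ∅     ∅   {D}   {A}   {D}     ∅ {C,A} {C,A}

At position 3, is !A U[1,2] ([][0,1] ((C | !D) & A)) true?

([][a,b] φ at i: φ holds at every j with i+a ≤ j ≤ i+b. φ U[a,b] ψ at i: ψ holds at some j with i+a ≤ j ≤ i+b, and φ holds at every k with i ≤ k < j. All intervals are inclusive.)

Need some j in [4,5] with [][0,1] ((C | !D) & A), and !A at every k in [3,j-1].
  j=4: [][0,1] ((C | !D) & A) — fails at 5.
  j=5: [][0,1] ((C | !D) & A) — fails at 5.
No j in the window works → until fails.

Does not hold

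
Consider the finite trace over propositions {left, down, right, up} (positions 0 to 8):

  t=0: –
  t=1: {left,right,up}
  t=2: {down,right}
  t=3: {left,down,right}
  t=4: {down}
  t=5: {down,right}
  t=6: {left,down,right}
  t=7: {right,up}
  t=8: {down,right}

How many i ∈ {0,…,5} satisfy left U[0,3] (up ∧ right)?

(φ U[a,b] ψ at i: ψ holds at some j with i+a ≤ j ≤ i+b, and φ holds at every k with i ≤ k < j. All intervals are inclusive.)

Evaluate at each i in [0,5]:
  i=0: ✗ (lhs fails at k=0 before rhs at j=1)
  i=1: ✓ (rhs at j=1)
  i=2: ✗ (no rhs in [2,5])
  i=3: ✗ (no rhs in [3,6])
  i=4: ✗ (lhs fails at k=4 before rhs at j=7)
  i=5: ✗ (lhs fails at k=5 before rhs at j=7)
Positions where it holds: {1} → 1.

1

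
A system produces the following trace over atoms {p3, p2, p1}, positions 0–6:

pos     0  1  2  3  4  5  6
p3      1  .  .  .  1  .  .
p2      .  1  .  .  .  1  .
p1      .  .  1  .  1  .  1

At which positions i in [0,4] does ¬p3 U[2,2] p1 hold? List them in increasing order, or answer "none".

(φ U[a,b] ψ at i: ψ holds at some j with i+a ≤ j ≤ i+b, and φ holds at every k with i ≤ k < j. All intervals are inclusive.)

Evaluate at each i in [0,4]:
  i=0: ✗ (lhs fails at k=0 before rhs at j=2)
  i=1: ✗ (no rhs in [3,3])
  i=2: ✓ (rhs at j=4; lhs holds on [2,3])
  i=3: ✗ (no rhs in [5,5])
  i=4: ✗ (lhs fails at k=4 before rhs at j=6)

2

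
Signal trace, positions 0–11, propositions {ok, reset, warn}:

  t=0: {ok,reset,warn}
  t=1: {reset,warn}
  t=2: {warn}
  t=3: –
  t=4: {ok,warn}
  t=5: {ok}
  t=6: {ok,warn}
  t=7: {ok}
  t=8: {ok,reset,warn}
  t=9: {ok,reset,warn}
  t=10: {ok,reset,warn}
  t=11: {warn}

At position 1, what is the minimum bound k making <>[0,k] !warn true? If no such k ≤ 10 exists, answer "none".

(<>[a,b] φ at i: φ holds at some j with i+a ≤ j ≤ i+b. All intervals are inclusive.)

2

Scan j = 1,2,… for !warn:
  j=1: fails
  j=2: fails
  j=3: holds
First hit at j=3, so smallest k = 3-1 = 2.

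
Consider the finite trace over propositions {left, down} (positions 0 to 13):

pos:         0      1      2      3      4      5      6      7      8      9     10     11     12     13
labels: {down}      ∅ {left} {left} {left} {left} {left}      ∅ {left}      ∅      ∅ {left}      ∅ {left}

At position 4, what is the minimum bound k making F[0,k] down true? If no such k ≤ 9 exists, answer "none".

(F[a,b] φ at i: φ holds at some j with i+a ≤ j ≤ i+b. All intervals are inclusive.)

Scan j = 4,5,… for down:
  j=4: fails
  j=5: fails
  j=6: fails
  j=7: fails
  j=8: fails
  j=9: fails
  j=10: fails
  j=11: fails
  j=12: fails
  j=13: fails
No j in [4,13] satisfies it → none.

none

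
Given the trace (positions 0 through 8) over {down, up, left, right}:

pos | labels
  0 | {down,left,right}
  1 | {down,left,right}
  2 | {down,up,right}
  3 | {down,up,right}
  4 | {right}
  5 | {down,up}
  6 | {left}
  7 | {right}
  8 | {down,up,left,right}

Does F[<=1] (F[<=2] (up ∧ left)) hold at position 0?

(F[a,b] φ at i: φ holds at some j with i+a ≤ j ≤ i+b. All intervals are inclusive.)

Check F[<=2] (up ∧ left) at each j in [0,1]:
  j=0: fails (none in [0,2])
  j=1: fails (none in [1,3])
No position in the window satisfies it → formula fails.

No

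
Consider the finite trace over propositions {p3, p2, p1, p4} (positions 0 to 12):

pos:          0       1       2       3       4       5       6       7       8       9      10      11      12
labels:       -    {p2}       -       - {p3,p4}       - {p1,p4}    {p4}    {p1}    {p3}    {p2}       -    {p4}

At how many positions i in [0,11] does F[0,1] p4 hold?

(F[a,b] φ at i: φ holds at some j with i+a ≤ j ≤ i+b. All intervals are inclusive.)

Evaluate at each i in [0,11]:
  i=0: ✗ (none in [0,1])
  i=1: ✗ (none in [1,2])
  i=2: ✗ (none in [2,3])
  i=3: ✓ (witness j=4)
  i=4: ✓ (witness j=4)
  i=5: ✓ (witness j=6)
  i=6: ✓ (witness j=6)
  i=7: ✓ (witness j=7)
  i=8: ✗ (none in [8,9])
  i=9: ✗ (none in [9,10])
  i=10: ✗ (none in [10,11])
  i=11: ✓ (witness j=12)
Positions where it holds: {3, 4, 5, 6, 7, 11} → 6.

6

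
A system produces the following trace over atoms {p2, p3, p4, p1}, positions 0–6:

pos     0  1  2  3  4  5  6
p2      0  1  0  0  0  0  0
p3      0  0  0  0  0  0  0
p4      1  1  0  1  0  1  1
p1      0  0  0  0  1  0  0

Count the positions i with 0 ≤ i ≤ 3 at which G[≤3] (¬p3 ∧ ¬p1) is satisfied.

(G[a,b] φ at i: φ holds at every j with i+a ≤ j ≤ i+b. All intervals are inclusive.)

Evaluate at each i in [0,3]:
  i=0: ✓ (all of [0,3])
  i=1: ✗ (fails at j=4)
  i=2: ✗ (fails at j=4)
  i=3: ✗ (fails at j=4)
Positions where it holds: {0} → 1.

1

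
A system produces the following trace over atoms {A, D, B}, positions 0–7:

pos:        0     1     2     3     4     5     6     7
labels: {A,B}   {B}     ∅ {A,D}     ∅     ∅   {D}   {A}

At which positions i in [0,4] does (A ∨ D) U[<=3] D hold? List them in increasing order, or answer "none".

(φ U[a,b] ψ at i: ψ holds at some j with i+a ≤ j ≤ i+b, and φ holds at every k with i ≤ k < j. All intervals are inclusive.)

3

Evaluate at each i in [0,4]:
  i=0: ✗ (lhs fails at k=1 before rhs at j=3)
  i=1: ✗ (lhs fails at k=1 before rhs at j=3)
  i=2: ✗ (lhs fails at k=2 before rhs at j=3)
  i=3: ✓ (rhs at j=3)
  i=4: ✗ (lhs fails at k=4 before rhs at j=6)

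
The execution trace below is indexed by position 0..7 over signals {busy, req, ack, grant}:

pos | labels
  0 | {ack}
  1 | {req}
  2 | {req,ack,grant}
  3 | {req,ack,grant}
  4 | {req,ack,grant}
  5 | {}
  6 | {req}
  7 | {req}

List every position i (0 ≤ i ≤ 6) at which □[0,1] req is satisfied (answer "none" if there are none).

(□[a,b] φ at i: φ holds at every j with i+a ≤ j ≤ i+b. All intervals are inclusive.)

Evaluate at each i in [0,6]:
  i=0: ✗ (fails at j=0)
  i=1: ✓ (all of [1,2])
  i=2: ✓ (all of [2,3])
  i=3: ✓ (all of [3,4])
  i=4: ✗ (fails at j=5)
  i=5: ✗ (fails at j=5)
  i=6: ✓ (all of [6,7])

1, 2, 3, 6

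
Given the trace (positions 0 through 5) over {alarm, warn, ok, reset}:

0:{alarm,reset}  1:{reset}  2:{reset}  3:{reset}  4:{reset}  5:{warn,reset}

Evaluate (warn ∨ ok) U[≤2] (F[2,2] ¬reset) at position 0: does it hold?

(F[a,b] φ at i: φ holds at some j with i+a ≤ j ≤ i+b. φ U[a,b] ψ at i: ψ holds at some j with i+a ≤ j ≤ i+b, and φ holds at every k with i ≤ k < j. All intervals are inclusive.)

No

Need some j in [0,2] with F[2,2] ¬reset, and (warn ∨ ok) at every k in [0,j-1].
  j=0: F[2,2] ¬reset — fails (none in [2,2]).
  j=1: F[2,2] ¬reset — fails (none in [3,3]).
  j=2: F[2,2] ¬reset — fails (none in [4,4]).
No j in the window works → until fails.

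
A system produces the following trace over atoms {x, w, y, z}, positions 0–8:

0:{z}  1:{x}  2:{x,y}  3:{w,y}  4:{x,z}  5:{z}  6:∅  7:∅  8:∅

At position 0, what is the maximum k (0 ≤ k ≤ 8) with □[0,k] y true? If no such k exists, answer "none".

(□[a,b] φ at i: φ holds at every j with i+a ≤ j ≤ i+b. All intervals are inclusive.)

none

y must hold from j=0 onward; find where it first fails.
  j=0: fails → no k works.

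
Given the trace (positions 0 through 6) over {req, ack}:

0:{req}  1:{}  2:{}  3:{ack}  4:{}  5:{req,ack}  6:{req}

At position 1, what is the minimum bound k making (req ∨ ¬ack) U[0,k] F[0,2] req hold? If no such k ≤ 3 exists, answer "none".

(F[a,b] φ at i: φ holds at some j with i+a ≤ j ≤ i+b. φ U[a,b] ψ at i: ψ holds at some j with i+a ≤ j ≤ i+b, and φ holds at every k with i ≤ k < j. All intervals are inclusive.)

Need earliest j ≥ 1 with F[0,2] req, and (req ∨ ¬ack) at every k in [1,j-1].
  j=1: rhs fails.
  j=2: rhs fails.
  j=3: rhs holds; lhs holds on [1,2]. k = 2.

2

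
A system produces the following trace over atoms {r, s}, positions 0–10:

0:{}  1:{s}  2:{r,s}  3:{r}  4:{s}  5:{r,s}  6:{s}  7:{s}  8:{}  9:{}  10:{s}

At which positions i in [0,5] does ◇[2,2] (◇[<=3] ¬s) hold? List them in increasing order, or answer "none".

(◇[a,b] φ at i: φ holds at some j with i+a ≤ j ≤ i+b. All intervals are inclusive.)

0, 1, 3, 4, 5

Evaluate at each i in [0,5]:
  i=0: ✓ (witness j=2)
  i=1: ✓ (witness j=3)
  i=2: ✗ (none in [4,4])
  i=3: ✓ (witness j=5)
  i=4: ✓ (witness j=6)
  i=5: ✓ (witness j=7)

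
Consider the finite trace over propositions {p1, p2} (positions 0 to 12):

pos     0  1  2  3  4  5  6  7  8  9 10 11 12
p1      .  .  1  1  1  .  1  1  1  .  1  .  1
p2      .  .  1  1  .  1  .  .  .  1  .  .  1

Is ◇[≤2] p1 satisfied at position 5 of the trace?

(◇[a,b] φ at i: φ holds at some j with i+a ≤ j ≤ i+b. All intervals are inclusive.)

Check p1 at each j in [5,7]:
  j=5: false
  j=6: true
  j=7: true
Found at j=6 → formula holds.

Yes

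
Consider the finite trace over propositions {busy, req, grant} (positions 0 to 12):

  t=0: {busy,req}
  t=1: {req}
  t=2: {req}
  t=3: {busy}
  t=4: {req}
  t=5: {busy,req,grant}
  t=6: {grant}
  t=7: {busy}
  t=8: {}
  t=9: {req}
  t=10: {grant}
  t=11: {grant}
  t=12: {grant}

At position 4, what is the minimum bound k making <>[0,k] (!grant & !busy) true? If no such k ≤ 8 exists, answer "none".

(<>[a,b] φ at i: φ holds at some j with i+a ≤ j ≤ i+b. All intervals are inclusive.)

0

Scan j = 4,5,… for (!grant & !busy):
  j=4: holds
First hit at j=4, so smallest k = 4-4 = 0.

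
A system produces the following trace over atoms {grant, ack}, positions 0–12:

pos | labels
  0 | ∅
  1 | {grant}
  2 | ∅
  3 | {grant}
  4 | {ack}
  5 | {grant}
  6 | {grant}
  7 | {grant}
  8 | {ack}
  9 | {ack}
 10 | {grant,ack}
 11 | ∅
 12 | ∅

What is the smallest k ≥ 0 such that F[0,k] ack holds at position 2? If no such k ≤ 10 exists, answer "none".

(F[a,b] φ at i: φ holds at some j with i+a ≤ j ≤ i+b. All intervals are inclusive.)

2

Scan j = 2,3,… for ack:
  j=2: fails
  j=3: fails
  j=4: holds
First hit at j=4, so smallest k = 4-2 = 2.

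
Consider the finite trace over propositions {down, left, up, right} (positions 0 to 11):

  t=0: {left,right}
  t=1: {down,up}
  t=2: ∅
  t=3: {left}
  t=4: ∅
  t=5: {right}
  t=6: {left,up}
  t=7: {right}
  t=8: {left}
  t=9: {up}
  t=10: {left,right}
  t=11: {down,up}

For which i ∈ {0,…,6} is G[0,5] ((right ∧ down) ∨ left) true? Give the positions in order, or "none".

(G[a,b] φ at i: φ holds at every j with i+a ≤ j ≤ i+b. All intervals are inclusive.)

none

Evaluate at each i in [0,6]:
  i=0: ✗ (fails at j=1)
  i=1: ✗ (fails at j=1)
  i=2: ✗ (fails at j=2)
  i=3: ✗ (fails at j=4)
  i=4: ✗ (fails at j=4)
  i=5: ✗ (fails at j=5)
  i=6: ✗ (fails at j=7)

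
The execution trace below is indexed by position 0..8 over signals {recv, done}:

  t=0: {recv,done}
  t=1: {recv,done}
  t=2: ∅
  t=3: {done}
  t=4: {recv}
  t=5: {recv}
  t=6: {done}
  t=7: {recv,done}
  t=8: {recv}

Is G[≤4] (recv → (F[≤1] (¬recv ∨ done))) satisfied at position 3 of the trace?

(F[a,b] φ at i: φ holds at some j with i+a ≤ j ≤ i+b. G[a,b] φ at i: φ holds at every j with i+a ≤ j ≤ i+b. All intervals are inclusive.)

False

Check (recv → (F[≤1] (¬recv ∨ done))) at every j in [3,7]:
  j=3: antecedent false → ✓
  j=4: antecedent true; consequent fails (none in [4,5]) → ✗
  j=5: antecedent true; consequent holds (witness at 6) → ✓
  j=6: antecedent false → ✓
  j=7: antecedent true; consequent holds (witness at 7) → ✓
Fails at j=4 → formula fails.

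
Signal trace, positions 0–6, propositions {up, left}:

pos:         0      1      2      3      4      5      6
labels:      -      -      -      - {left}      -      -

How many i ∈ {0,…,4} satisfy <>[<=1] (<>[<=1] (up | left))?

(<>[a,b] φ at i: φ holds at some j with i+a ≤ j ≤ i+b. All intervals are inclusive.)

Evaluate at each i in [0,4]:
  i=0: ✗ (none in [0,1])
  i=1: ✗ (none in [1,2])
  i=2: ✓ (witness j=3)
  i=3: ✓ (witness j=3)
  i=4: ✓ (witness j=4)
Positions where it holds: {2, 3, 4} → 3.

3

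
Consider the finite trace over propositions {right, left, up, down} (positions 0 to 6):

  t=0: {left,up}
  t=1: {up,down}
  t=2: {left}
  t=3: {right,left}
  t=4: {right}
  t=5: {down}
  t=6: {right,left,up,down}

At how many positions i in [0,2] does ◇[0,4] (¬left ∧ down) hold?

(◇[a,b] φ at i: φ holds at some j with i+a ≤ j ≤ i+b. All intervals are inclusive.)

Evaluate at each i in [0,2]:
  i=0: ✓ (witness j=1)
  i=1: ✓ (witness j=1)
  i=2: ✓ (witness j=5)
Positions where it holds: {0, 1, 2} → 3.

3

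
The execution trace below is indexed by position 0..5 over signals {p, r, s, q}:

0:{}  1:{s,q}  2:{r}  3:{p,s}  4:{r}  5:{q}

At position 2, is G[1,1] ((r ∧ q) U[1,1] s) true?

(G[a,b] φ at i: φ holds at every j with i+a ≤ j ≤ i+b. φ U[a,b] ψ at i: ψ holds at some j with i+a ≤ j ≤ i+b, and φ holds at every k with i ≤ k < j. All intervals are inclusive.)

Check ((r ∧ q) U[1,1] s) at every j in [3,3]:
  j=3: fails
Fails at j=3 → formula fails.

Does not hold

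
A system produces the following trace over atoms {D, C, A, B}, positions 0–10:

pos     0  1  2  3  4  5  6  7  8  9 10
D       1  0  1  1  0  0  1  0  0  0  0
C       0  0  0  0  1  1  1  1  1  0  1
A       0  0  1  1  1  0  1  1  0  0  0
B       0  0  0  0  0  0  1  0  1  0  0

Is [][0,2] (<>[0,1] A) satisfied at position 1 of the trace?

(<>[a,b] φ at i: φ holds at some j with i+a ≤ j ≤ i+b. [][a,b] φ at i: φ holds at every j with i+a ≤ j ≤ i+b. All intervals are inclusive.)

Yes

Check <>[0,1] A at every j in [1,3]:
  j=1: holds (witness at 2)
  j=2: holds (witness at 2)
  j=3: holds (witness at 3)
All positions satisfy it → formula holds.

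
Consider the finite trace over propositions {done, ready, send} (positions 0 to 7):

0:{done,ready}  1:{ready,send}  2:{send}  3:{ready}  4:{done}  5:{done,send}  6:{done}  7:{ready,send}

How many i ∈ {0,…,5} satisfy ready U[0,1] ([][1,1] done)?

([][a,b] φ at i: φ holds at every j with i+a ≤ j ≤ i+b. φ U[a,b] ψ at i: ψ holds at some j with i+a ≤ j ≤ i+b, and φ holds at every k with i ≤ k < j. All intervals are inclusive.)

Evaluate at each i in [0,5]:
  i=0: ✗ (no rhs in [0,1])
  i=1: ✗ (no rhs in [1,2])
  i=2: ✗ (lhs fails at k=2 before rhs at j=3)
  i=3: ✓ (rhs at j=3)
  i=4: ✓ (rhs at j=4)
  i=5: ✓ (rhs at j=5)
Positions where it holds: {3, 4, 5} → 3.

3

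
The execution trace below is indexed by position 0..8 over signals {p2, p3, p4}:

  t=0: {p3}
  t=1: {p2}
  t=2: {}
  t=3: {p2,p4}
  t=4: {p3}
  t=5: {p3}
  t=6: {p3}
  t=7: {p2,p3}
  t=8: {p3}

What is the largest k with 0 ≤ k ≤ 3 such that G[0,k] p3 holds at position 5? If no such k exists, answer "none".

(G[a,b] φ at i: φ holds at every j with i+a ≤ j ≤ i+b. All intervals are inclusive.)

3

p3 must hold from j=5 onward; find where it first fails.
  j=5: holds
  j=6: holds
  j=7: holds
  j=8: holds
Holds through j=8; largest k = 3.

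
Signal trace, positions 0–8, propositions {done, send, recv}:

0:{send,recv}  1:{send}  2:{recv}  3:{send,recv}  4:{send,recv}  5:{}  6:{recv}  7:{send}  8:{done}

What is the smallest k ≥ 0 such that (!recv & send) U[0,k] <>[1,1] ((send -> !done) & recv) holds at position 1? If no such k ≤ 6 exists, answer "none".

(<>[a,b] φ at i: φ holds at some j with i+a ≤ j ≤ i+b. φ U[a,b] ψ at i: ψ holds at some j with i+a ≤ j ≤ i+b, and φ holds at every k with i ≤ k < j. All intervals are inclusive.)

0

Need earliest j ≥ 1 with <>[1,1] ((send -> !done) & recv), and (!recv & send) at every k in [1,j-1].
  j=1: rhs holds (empty prefix). k = 0.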